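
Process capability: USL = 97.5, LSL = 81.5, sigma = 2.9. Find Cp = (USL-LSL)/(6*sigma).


Cp = (USL - LSL) / (6 * sigma)
= (97.5 - 81.5) / (6 * 2.9)
= 16.0000 / 17.4000
= 0.9195

0.9195


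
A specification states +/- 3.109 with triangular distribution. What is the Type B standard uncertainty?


u_B = half_width / sqrt(6)
u_B = 3.109 / 2.4494897
u_B = 1.2692

1.2692


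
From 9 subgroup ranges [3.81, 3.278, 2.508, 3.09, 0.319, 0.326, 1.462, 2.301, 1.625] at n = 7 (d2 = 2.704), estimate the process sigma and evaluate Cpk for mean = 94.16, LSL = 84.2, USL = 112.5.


R_bar = (3.81 + 3.278 + 2.508 + 3.09 + 0.319 + 0.326 + 1.462 + 2.301 + 1.625) / 9 = 2.0798889
sigma = R_bar / d2 = 2.0798889 / 2.704 = 0.76918968
Cp = (USL - LSL)/(6*sigma) = (112.5 - 84.2)/(6*0.76918968) = 6.1320
Cpu = (112.5 - 94.16)/(3*0.76918968) = 7.9478
Cpl = (94.16 - 84.2)/(3*0.76918968) = 4.3162
Cpk = min(Cpu, Cpl) = 4.3162

4.3162


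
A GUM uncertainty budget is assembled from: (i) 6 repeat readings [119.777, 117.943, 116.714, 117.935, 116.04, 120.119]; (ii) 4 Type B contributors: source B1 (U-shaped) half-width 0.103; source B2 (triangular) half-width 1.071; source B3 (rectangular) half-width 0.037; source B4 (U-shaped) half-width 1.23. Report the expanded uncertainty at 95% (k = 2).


mean = (119.777 + 117.943 + 116.714 + 117.935 + 116.04 + 120.119) / 6 = 118.088
s = sqrt(sum((x - mean)^2)/(n-1)) = 1.6189068
u_A = s / sqrt(n) = 1.6189068 / sqrt(6) = 0.66091593
u_B1 = 0.103 / sqrt(2) = 0.072831998
u_B2 = 1.071 / sqrt(6) = 0.43723392
u_B3 = 0.037 / sqrt(3) = 0.02136196
u_B4 = 1.23 / sqrt(2) = 0.86974134
uc = sqrt(0.66091593^2 + 0.072831998^2 + 0.43723392^2 + 0.02136196^2 + 0.86974134^2) = 1.179065
U = k * uc = 2 * 1.179065
U = 2.3581

2.3581


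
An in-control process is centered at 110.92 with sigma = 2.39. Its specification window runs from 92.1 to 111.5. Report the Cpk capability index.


Cpu = (USL - mean) / (3*sigma) = (111.5 - 110.92) / (3*2.39) = 0.0809
Cpl = (mean - LSL) / (3*sigma) = (110.92 - 92.1) / (3*2.39) = 2.6248
Cpk = min(Cpu, Cpl) = 0.0809

0.0809


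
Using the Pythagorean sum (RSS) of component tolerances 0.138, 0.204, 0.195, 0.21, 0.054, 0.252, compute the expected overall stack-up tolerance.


RSS = sqrt(0.138^2 + 0.204^2 + 0.195^2 + 0.21^2 + 0.054^2 + 0.252^2)
= sqrt(0.209205)
= 0.4574

0.4574


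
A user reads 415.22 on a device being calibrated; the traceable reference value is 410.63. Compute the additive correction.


Correction = standard - reading
= 410.63 - 415.22
= -4.5900

-4.5900


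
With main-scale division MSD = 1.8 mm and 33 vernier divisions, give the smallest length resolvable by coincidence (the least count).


LC = MSD / n_div
= 1.8 / 33
= 0.0545

0.0545


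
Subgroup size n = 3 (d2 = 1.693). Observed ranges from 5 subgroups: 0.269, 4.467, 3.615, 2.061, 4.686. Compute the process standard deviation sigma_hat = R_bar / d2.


R_bar = (0.269 + 4.467 + 3.615 + 2.061 + 4.686) / 5
R_bar = 15.098 / 5 = 3.0196
sigma_hat = R_bar / d2 = 3.0196 / 1.693 = 1.7836

1.7836


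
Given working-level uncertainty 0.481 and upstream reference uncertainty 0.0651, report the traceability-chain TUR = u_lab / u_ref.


TUR = u_lab / u_ref
= 0.481 / 0.0651
= 7.3886

7.3886


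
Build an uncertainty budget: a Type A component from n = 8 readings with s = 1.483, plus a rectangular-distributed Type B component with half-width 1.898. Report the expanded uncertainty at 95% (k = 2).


u_A = s / sqrt(n) = 1.483 / sqrt(8) = 0.52431968
u_B = half_width / sqrt(3) = 1.898 / sqrt(3) = 1.0958108
uc = sqrt(u_A^2 + u_B^2) = sqrt(0.52431968^2 + 1.0958108^2) = 1.2147891
U = k * uc = 2 * 1.2147891
U = 2.4296

2.4296


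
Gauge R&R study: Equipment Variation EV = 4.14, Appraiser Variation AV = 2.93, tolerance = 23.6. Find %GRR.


GRR = sqrt(EV^2 + AV^2) = sqrt(4.14^2 + 2.93^2) = 5.0719326
%GRR = GRR / tol * 100 = 5.0719326 / 23.6 * 100
%GRR = 21.4912

21.4912


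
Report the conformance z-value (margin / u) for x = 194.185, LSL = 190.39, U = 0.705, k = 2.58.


u = U / k = 0.705 / 2.58 = 0.27325581
margin = |LSL - x| = |190.39 - 194.185| = 3.795
z = margin / u = 3.795 / 0.27325581
z = 13.8881

13.8881


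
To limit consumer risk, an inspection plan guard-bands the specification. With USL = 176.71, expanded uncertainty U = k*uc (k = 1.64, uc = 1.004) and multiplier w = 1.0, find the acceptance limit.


U = k * uc = 1.64 * 1.004 = 1.64656
guard band g = w * U = 1.0 * 1.64656 = 1.64656
AL = USL - g = 176.71 - 1.64656
AL = 175.0634

175.0634


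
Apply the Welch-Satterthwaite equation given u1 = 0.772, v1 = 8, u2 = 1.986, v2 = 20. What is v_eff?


uc = sqrt(u1^2 + u2^2) = sqrt(0.772^2 + 1.986^2) = 2.1307698
v_eff = uc^4 / (u1^4/v1 + u2^4/v2)
= 2.1307698^4 / (0.772^4/8 + 1.986^4/20)
= 20.613234 / 0.82223372
v_eff = 25.0698

25.0698


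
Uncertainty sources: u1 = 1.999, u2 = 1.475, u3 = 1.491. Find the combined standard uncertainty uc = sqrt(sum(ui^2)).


uc = sqrt(1.999^2 + 1.475^2 + 1.491^2)
uc = sqrt(8.394707)
uc = 2.8974

2.8974


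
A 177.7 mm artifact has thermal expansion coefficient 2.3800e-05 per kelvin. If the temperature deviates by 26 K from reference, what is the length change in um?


dL = L * alpha * dT
= 177.7 * 2.3800e-05 * 26
= 0.1099608 mm
dL_um = 0.1099608 * 1000 = 109.9608 um

109.9608


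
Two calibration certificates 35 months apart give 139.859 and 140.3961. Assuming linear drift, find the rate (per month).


rate = (v2 - v1) / months
= (140.3961 - 139.859) / 35
= 0.5371 / 35
= 0.0153

0.0153


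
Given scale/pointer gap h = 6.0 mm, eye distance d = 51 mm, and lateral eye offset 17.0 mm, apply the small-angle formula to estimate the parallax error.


error = h * offset / d
= 6.0 * 17.0 / 51
= 2.0000

2.0000


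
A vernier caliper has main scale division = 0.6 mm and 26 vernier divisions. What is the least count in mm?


LC = MSD / n_div
= 0.6 / 26
= 0.0231

0.0231


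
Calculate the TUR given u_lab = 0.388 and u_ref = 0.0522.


TUR = u_lab / u_ref
= 0.388 / 0.0522
= 7.4330

7.4330


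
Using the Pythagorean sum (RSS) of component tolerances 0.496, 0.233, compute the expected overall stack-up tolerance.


RSS = sqrt(0.496^2 + 0.233^2)
= sqrt(0.300305)
= 0.5480

0.5480


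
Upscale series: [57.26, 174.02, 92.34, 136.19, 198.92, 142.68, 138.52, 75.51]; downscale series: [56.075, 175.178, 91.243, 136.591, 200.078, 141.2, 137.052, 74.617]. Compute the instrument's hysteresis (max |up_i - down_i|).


|57.26 - 56.075| = 1.1850
|174.02 - 175.178| = 1.1580
|92.34 - 91.243| = 1.0970
|136.19 - 136.591| = 0.4010
|198.92 - 200.078| = 1.1580
|142.68 - 141.2| = 1.4800
|138.52 - 137.052| = 1.4680
|75.51 - 74.617| = 0.8930
hysteresis = max(diffs) = 1.4800

1.4800


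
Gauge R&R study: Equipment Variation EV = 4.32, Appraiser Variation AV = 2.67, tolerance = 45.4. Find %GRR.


GRR = sqrt(EV^2 + AV^2) = sqrt(4.32^2 + 2.67^2) = 5.0785136
%GRR = GRR / tol * 100 = 5.0785136 / 45.4 * 100
%GRR = 11.1862

11.1862


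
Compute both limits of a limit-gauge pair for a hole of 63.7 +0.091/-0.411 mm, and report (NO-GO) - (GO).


GO = nominal - lower_tol (smallest hole = maximum material condition)
GO = 63.7 - 0.411 = 63.289
NO-GO = nominal + upper_tol (largest hole = least material condition)
NO-GO = 63.7 + 0.091 = 63.791
spread = NO-GO - GO = 63.791 - 63.289 = 0.5020

0.5020


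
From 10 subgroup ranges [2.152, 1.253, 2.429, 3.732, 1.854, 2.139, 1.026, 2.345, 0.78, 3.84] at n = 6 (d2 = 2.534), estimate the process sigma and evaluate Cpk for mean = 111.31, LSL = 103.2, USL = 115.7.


R_bar = (2.152 + 1.253 + 2.429 + 3.732 + 1.854 + 2.139 + 1.026 + 2.345 + 0.78 + 3.84) / 10 = 2.155
sigma = R_bar / d2 = 2.155 / 2.534 = 0.8504341
Cp = (USL - LSL)/(6*sigma) = (115.7 - 103.2)/(6*0.8504341) = 2.4497
Cpu = (115.7 - 111.31)/(3*0.8504341) = 1.7207
Cpl = (111.31 - 103.2)/(3*0.8504341) = 3.1788
Cpk = min(Cpu, Cpl) = 1.7207

1.7207


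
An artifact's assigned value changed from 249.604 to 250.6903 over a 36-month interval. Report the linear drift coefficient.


rate = (v2 - v1) / months
= (250.6903 - 249.604) / 36
= 1.0863 / 36
= 0.0302

0.0302


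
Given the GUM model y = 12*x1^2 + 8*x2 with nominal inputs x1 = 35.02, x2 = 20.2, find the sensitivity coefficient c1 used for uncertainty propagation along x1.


y = 12*x1^2 + 8*x2
dy/dx1 = 2*12*x1
Evaluate at x1 = 35.02: c1 = 24 * 35.02
c1 = 840.4800

840.4800


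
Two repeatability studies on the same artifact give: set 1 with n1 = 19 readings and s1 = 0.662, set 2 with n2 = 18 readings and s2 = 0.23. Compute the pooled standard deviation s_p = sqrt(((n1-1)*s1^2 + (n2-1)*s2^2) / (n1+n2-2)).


s_p = sqrt(((n1-1)*s1^2 + (n2-1)*s2^2) / (n1+n2-2))
numerator = (19-1)*0.662^2 + (18-1)*0.23^2 = 7.888392 + 0.8993 = 8.787692
denominator = 19 + 18 - 2 = 35
s_p^2 = 8.787692 / 35 = 0.25107691
s_p = sqrt(0.25107691) = 0.5011

0.5011


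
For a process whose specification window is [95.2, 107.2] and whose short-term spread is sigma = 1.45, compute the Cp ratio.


Cp = (USL - LSL) / (6 * sigma)
= (107.2 - 95.2) / (6 * 1.45)
= 12.0000 / 8.7000
= 1.3793

1.3793


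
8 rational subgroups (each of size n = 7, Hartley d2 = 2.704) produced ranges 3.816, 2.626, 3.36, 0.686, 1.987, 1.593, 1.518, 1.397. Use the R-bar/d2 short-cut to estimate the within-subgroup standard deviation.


R_bar = (3.816 + 2.626 + 3.36 + 0.686 + 1.987 + 1.593 + 1.518 + 1.397) / 8
R_bar = 16.983 / 8 = 2.122875
sigma_hat = R_bar / d2 = 2.122875 / 2.704 = 0.7851

0.7851


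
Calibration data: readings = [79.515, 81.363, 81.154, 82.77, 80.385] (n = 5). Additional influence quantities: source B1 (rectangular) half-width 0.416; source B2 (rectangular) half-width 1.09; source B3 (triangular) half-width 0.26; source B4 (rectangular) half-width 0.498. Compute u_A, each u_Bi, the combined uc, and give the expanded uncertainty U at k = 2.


mean = (79.515 + 81.363 + 81.154 + 82.77 + 80.385) / 5 = 81.0374
s = sqrt(sum((x - mean)^2)/(n-1)) = 1.2108717
u_A = s / sqrt(n) = 1.2108717 / sqrt(5) = 0.54151829
u_B1 = 0.416 / sqrt(3) = 0.24017771
u_B2 = 1.09 / sqrt(3) = 0.62931179
u_B3 = 0.26 / sqrt(6) = 0.10614456
u_B4 = 0.498 / sqrt(3) = 0.28752043
uc = sqrt(0.54151829^2 + 0.24017771^2 + 0.62931179^2 + 0.10614456^2 + 0.28752043^2) = 0.91700348
U = k * uc = 2 * 0.91700348
U = 1.8340

1.8340


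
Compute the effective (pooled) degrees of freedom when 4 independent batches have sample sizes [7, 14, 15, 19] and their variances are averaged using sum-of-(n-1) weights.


nu = sum_i (n_i - 1)
nu = ((7 - 1) + (14 - 1) + (15 - 1) + (19 - 1))
nu = 6 + 13 + 14 + 18
nu = 51

51


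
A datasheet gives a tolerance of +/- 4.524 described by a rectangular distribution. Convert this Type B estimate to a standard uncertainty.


u_B = half_width / sqrt(3)
u_B = 4.524 / 1.7320508
u_B = 2.6119

2.6119


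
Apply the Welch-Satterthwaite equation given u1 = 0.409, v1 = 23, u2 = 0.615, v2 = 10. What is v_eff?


uc = sqrt(u1^2 + u2^2) = sqrt(0.409^2 + 0.615^2) = 0.73858378
v_eff = uc^4 / (u1^4/v1 + u2^4/v2)
= 0.73858378^4 / (0.409^4/23 + 0.615^4/10)
= 0.2975768 / 0.015522064
v_eff = 19.1712

19.1712


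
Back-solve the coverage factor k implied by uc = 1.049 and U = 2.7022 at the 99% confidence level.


k = U / uc
k = 2.7022 / 1.049
k = 2.576

2.576


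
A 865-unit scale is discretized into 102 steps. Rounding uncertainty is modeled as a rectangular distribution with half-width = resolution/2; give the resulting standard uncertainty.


resolution = range / divisions
resolution = 865 / 102 = 8.4803922
u_res = resolution / (2*sqrt(3))
u_res = 8.4803922 / 3.4641016
u_res = 2.4481

2.4481


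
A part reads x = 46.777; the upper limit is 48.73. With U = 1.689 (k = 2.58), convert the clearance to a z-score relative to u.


u = U / k = 1.689 / 2.58 = 0.65465116
margin = |USL - x| = |48.73 - 46.777| = 1.953
z = margin / u = 1.953 / 0.65465116
z = 2.9833

2.9833


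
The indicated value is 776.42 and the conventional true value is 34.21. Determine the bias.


Systematic error = measured - true
= 776.42 - 34.21
= 742.2100

742.2100


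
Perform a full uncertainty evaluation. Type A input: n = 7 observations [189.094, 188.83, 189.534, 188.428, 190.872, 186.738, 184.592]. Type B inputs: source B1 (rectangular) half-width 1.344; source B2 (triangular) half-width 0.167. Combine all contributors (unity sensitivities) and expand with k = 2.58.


mean = (189.094 + 188.83 + 189.534 + 188.428 + 190.872 + 186.738 + 184.592) / 7 = 188.2982857
s = sqrt(sum((x - mean)^2)/(n-1)) = 2.0516151
u_A = s / sqrt(n) = 2.0516151 / sqrt(7) = 0.77543762
u_B1 = 1.344 / sqrt(3) = 0.77595876
u_B2 = 0.167 / sqrt(6) = 0.068177465
uc = sqrt(0.77543762^2 + 0.77595876^2 + 0.068177465^2) = 1.0991195
U = k * uc = 2.58 * 1.0991195
U = 2.8357

2.8357


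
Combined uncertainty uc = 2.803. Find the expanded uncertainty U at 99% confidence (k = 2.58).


U = k * uc
U = 2.58 * 2.803
U = 7.2317

7.2317


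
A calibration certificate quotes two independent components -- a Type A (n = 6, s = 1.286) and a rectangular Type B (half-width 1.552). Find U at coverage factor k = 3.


u_A = s / sqrt(n) = 1.286 / sqrt(6) = 0.5250073
u_B = half_width / sqrt(3) = 1.552 / sqrt(3) = 0.89604762
uc = sqrt(u_A^2 + u_B^2) = sqrt(0.5250073^2 + 0.89604762^2) = 1.0385249
U = k * uc = 3 * 1.0385249
U = 3.1156

3.1156


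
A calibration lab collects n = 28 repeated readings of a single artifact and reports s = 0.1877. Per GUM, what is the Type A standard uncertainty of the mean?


u_A = s / sqrt(n)
u_A = 0.1877 / sqrt(28)
u_A = 0.1877 / 5.2915026
u_A = 0.0355

0.0355


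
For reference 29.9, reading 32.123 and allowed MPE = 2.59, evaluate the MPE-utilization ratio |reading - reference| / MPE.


e = indication - reference = 32.123 - 29.9 = 2.2230
|e| = 2.2230
ratio = |e| / MPE = 2.2230 / 2.59
ratio = 0.8583

0.8583


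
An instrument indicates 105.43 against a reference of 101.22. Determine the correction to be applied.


Correction = standard - reading
= 101.22 - 105.43
= -4.2100

-4.2100


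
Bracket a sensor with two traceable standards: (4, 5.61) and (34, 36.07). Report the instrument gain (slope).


slope = (y2 - y1) / (x2 - x1)
= (36.07 - 5.61) / (34 - 4)
= 30.4600 / 30
= 1.0153

1.0153


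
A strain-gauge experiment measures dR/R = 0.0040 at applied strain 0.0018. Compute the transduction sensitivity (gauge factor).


GF = (dR/R) / epsilon
= 0.0040 / 0.0018
= 2.2222

2.2222


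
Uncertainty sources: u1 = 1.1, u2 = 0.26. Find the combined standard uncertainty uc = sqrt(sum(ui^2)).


uc = sqrt(1.1^2 + 0.26^2)
uc = sqrt(1.2776)
uc = 1.1303

1.1303


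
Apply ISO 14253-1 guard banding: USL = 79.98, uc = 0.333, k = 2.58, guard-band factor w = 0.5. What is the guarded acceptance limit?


U = k * uc = 2.58 * 0.333 = 0.85914
guard band g = w * U = 0.5 * 0.85914 = 0.42957
AL = USL - g = 79.98 - 0.42957
AL = 79.5504

79.5504


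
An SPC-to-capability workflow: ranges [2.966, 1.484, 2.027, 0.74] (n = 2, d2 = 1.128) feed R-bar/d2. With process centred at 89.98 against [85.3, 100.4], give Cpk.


R_bar = (2.966 + 1.484 + 2.027 + 0.74) / 4 = 1.80425
sigma = R_bar / d2 = 1.80425 / 1.128 = 1.5995124
Cp = (USL - LSL)/(6*sigma) = (100.4 - 85.3)/(6*1.5995124) = 1.5734
Cpu = (100.4 - 89.98)/(3*1.5995124) = 2.1715
Cpl = (89.98 - 85.3)/(3*1.5995124) = 0.9753
Cpk = min(Cpu, Cpl) = 0.9753

0.9753


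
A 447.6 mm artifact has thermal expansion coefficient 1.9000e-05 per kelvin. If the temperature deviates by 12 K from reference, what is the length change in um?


dL = L * alpha * dT
= 447.6 * 1.9000e-05 * 12
= 0.1020528 mm
dL_um = 0.1020528 * 1000 = 102.0528 um

102.0528


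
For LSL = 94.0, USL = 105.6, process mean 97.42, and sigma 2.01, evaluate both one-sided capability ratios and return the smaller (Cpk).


Cpu = (USL - mean) / (3*sigma) = (105.6 - 97.42) / (3*2.01) = 1.3566
Cpl = (mean - LSL) / (3*sigma) = (97.42 - 94.0) / (3*2.01) = 0.5672
Cpk = min(Cpu, Cpl) = 0.5672

0.5672


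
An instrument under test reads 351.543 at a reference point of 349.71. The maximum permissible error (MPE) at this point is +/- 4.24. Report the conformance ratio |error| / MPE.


e = indication - reference = 351.543 - 349.71 = 1.8330
|e| = 1.8330
ratio = |e| / MPE = 1.8330 / 4.24
ratio = 0.4323

0.4323


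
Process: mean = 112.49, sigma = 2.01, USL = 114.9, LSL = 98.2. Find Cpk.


Cpu = (USL - mean) / (3*sigma) = (114.9 - 112.49) / (3*2.01) = 0.3997
Cpl = (mean - LSL) / (3*sigma) = (112.49 - 98.2) / (3*2.01) = 2.3698
Cpk = min(Cpu, Cpl) = 0.3997

0.3997


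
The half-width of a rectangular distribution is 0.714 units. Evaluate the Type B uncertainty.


u_B = half_width / sqrt(3)
u_B = 0.714 / 1.7320508
u_B = 0.4122

0.4122


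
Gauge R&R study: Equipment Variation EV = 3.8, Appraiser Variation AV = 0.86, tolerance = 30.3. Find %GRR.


GRR = sqrt(EV^2 + AV^2) = sqrt(3.8^2 + 0.86^2) = 3.8961006
%GRR = GRR / tol * 100 = 3.8961006 / 30.3 * 100
%GRR = 12.8584

12.8584


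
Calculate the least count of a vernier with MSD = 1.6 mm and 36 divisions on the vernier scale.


LC = MSD / n_div
= 1.6 / 36
= 0.0444

0.0444


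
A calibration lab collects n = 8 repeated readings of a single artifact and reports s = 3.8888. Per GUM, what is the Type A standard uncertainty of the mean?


u_A = s / sqrt(n)
u_A = 3.8888 / sqrt(8)
u_A = 3.8888 / 2.8284271
u_A = 1.3749

1.3749


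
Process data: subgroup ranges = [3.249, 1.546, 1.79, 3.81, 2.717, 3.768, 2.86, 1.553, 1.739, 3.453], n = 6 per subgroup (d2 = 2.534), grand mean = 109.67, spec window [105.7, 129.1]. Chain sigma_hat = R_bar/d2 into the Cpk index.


R_bar = (3.249 + 1.546 + 1.79 + 3.81 + 2.717 + 3.768 + 2.86 + 1.553 + 1.739 + 3.453) / 10 = 2.6485
sigma = R_bar / d2 = 2.6485 / 2.534 = 1.0451855
Cp = (USL - LSL)/(6*sigma) = (129.1 - 105.7)/(6*1.0451855) = 3.7314
Cpu = (129.1 - 109.67)/(3*1.0451855) = 6.1967
Cpl = (109.67 - 105.7)/(3*1.0451855) = 1.2661
Cpk = min(Cpu, Cpl) = 1.2661

1.2661


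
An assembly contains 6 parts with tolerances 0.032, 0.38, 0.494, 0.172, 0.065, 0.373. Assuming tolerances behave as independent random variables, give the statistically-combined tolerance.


RSS = sqrt(0.032^2 + 0.38^2 + 0.494^2 + 0.172^2 + 0.065^2 + 0.373^2)
= sqrt(0.562398)
= 0.7499

0.7499


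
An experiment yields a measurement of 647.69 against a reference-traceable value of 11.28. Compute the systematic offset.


Systematic error = measured - true
= 647.69 - 11.28
= 636.4100

636.4100


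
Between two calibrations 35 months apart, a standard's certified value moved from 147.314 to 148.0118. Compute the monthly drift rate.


rate = (v2 - v1) / months
= (148.0118 - 147.314) / 35
= 0.6978 / 35
= 0.0199

0.0199


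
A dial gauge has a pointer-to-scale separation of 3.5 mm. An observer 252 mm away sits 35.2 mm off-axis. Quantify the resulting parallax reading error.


error = h * offset / d
= 3.5 * 35.2 / 252
= 0.4889

0.4889


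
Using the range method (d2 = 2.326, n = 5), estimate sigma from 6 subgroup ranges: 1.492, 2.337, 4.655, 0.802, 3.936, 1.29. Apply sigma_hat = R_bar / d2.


R_bar = (1.492 + 2.337 + 4.655 + 0.802 + 3.936 + 1.29) / 6
R_bar = 14.512 / 6 = 2.4186667
sigma_hat = R_bar / d2 = 2.4186667 / 2.326 = 1.0398

1.0398


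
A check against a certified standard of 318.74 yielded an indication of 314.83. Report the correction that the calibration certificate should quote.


Correction = standard - reading
= 318.74 - 314.83
= 3.9100

3.9100


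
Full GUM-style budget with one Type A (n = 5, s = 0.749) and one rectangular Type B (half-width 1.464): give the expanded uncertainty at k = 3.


u_A = s / sqrt(n) = 0.749 / sqrt(5) = 0.33496298
u_B = half_width / sqrt(3) = 1.464 / sqrt(3) = 0.84524079
uc = sqrt(u_A^2 + u_B^2) = sqrt(0.33496298^2 + 0.84524079^2) = 0.90919315
U = k * uc = 3 * 0.90919315
U = 2.7276

2.7276


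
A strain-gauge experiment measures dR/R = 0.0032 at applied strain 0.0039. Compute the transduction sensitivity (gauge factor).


GF = (dR/R) / epsilon
= 0.0032 / 0.0039
= 0.8205

0.8205


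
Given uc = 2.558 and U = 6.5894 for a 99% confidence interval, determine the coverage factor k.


k = U / uc
k = 6.5894 / 2.558
k = 2.576

2.576


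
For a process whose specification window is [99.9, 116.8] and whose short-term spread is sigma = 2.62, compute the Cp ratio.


Cp = (USL - LSL) / (6 * sigma)
= (116.8 - 99.9) / (6 * 2.62)
= 16.9000 / 15.7200
= 1.0751

1.0751


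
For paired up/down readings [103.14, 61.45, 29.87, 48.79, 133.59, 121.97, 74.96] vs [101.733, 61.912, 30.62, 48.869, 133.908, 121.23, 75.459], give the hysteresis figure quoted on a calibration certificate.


|103.14 - 101.733| = 1.4070
|61.45 - 61.912| = 0.4620
|29.87 - 30.62| = 0.7500
|48.79 - 48.869| = 0.0790
|133.59 - 133.908| = 0.3180
|121.97 - 121.23| = 0.7400
|74.96 - 75.459| = 0.4990
hysteresis = max(diffs) = 1.4070

1.4070


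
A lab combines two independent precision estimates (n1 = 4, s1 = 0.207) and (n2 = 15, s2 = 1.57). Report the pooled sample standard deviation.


s_p = sqrt(((n1-1)*s1^2 + (n2-1)*s2^2) / (n1+n2-2))
numerator = (4-1)*0.207^2 + (15-1)*1.57^2 = 0.128547 + 34.5086 = 34.637147
denominator = 4 + 15 - 2 = 17
s_p^2 = 34.637147 / 17 = 2.0374792
s_p = sqrt(2.0374792) = 1.4274

1.4274


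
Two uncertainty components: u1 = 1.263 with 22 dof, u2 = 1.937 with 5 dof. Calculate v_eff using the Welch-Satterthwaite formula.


uc = sqrt(u1^2 + u2^2) = sqrt(1.263^2 + 1.937^2) = 2.3123879
v_eff = uc^4 / (u1^4/v1 + u2^4/v2)
= 2.3123879^4 / (1.263^4/22 + 1.937^4/5)
= 28.591883 / 2.9311163
v_eff = 9.7546

9.7546


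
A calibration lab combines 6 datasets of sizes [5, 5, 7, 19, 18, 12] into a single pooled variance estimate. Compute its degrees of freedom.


nu = sum_i (n_i - 1)
nu = ((5 - 1) + (5 - 1) + (7 - 1) + (19 - 1) + (18 - 1) + (12 - 1))
nu = 4 + 4 + 6 + 18 + 17 + 11
nu = 60

60


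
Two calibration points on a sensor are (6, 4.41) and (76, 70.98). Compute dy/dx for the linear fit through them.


slope = (y2 - y1) / (x2 - x1)
= (70.98 - 4.41) / (76 - 6)
= 66.5700 / 70
= 0.9510

0.9510


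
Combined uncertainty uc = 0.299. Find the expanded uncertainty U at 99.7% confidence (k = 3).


U = k * uc
U = 3 * 0.299
U = 0.8970

0.8970


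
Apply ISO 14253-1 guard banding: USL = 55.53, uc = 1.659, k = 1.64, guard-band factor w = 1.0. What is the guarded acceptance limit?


U = k * uc = 1.64 * 1.659 = 2.72076
guard band g = w * U = 1.0 * 2.72076 = 2.72076
AL = USL - g = 55.53 - 2.72076
AL = 52.8092

52.8092


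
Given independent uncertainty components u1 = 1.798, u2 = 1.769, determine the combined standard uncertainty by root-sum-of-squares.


uc = sqrt(1.798^2 + 1.769^2)
uc = sqrt(6.362165)
uc = 2.5223

2.5223


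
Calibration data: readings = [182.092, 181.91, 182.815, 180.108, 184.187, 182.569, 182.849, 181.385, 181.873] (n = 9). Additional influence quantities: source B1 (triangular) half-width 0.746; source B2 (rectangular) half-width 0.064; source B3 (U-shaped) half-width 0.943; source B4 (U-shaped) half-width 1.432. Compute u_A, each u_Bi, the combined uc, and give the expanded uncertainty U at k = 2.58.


mean = (182.092 + 181.91 + 182.815 + 180.108 + 184.187 + 182.569 + 182.849 + 181.385 + 181.873) / 9 = 182.1986667
s = sqrt(sum((x - mean)^2)/(n-1)) = 1.1251179
u_A = s / sqrt(n) = 1.1251179 / sqrt(9) = 0.3750393
u_B1 = 0.746 / sqrt(6) = 0.30455322
u_B2 = 0.064 / sqrt(3) = 0.036950417
u_B3 = 0.943 / sqrt(2) = 0.66680169
u_B4 = 1.432 / sqrt(2) = 1.0125769
uc = sqrt(0.3750393^2 + 0.30455322^2 + 0.036950417^2 + 0.66680169^2 + 1.0125769^2) = 1.305645
U = k * uc = 2.58 * 1.305645
U = 3.3686

3.3686


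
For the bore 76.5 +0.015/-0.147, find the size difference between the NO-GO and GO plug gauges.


GO = nominal - lower_tol (smallest hole = maximum material condition)
GO = 76.5 - 0.147 = 76.353
NO-GO = nominal + upper_tol (largest hole = least material condition)
NO-GO = 76.5 + 0.015 = 76.515
spread = NO-GO - GO = 76.515 - 76.353 = 0.1620

0.1620


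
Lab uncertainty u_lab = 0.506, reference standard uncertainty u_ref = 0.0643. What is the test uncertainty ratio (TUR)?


TUR = u_lab / u_ref
= 0.506 / 0.0643
= 7.8694

7.8694


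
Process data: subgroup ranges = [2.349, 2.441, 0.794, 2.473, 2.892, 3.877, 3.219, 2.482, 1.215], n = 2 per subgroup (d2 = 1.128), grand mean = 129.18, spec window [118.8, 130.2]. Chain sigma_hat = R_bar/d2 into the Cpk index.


R_bar = (2.349 + 2.441 + 0.794 + 2.473 + 2.892 + 3.877 + 3.219 + 2.482 + 1.215) / 9 = 2.4157778
sigma = R_bar / d2 = 2.4157778 / 1.128 = 2.141647
Cp = (USL - LSL)/(6*sigma) = (130.2 - 118.8)/(6*2.141647) = 0.8872
Cpu = (130.2 - 129.18)/(3*2.141647) = 0.1588
Cpl = (129.18 - 118.8)/(3*2.141647) = 1.6156
Cpk = min(Cpu, Cpl) = 0.1588

0.1588


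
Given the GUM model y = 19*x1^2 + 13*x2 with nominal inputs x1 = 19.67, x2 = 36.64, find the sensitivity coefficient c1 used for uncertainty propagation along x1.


y = 19*x1^2 + 13*x2
dy/dx1 = 2*19*x1
Evaluate at x1 = 19.67: c1 = 38 * 19.67
c1 = 747.4600

747.4600


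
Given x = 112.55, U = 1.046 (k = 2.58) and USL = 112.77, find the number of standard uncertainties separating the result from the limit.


u = U / k = 1.046 / 2.58 = 0.40542636
margin = |USL - x| = |112.77 - 112.55| = 0.22
z = margin / u = 0.22 / 0.40542636
z = 0.5426

0.5426


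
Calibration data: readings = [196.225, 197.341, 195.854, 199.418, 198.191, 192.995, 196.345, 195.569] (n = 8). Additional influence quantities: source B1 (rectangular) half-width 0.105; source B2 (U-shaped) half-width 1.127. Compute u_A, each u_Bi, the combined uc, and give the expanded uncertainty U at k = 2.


mean = (196.225 + 197.341 + 195.854 + 199.418 + 198.191 + 192.995 + 196.345 + 195.569) / 8 = 196.49225
s = sqrt(sum((x - mean)^2)/(n-1)) = 1.9179512
u_A = s / sqrt(n) = 1.9179512 / sqrt(8) = 0.67809815
u_B1 = 0.105 / sqrt(3) = 0.060621778
u_B2 = 1.127 / sqrt(2) = 0.79690934
uc = sqrt(0.67809815^2 + 0.060621778^2 + 0.79690934^2) = 1.0481205
U = k * uc = 2 * 1.0481205
U = 2.0962

2.0962


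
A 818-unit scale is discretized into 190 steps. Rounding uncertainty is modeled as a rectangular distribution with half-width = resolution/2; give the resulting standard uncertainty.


resolution = range / divisions
resolution = 818 / 190 = 4.3052632
u_res = resolution / (2*sqrt(3))
u_res = 4.3052632 / 3.4641016
u_res = 1.2428

1.2428


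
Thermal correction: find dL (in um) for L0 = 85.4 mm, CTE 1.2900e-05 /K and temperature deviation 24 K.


dL = L * alpha * dT
= 85.4 * 1.2900e-05 * 24
= 0.0264398 mm
dL_um = 0.0264398 * 1000 = 26.4398 um

26.4398


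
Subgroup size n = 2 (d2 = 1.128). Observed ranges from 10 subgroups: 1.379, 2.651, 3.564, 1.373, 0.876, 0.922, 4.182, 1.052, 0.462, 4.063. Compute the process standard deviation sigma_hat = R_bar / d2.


R_bar = (1.379 + 2.651 + 3.564 + 1.373 + 0.876 + 0.922 + 4.182 + 1.052 + 0.462 + 4.063) / 10
R_bar = 20.524 / 10 = 2.0524
sigma_hat = R_bar / d2 = 2.0524 / 1.128 = 1.8195

1.8195


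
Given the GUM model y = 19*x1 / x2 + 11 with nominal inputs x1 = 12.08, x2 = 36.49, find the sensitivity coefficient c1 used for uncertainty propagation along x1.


y = 19*x1 / x2 + 11
dy/dx1 = 19/x2
Evaluate at x2 = 36.49: c1 = 19 / 36.49
c1 = 0.5207

0.5207


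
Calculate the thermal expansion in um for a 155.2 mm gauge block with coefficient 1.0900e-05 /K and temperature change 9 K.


dL = L * alpha * dT
= 155.2 * 1.0900e-05 * 9
= 0.0152251 mm
dL_um = 0.0152251 * 1000 = 15.2251 um

15.2251


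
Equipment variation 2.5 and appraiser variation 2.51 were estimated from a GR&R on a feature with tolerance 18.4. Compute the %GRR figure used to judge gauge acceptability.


GRR = sqrt(EV^2 + AV^2) = sqrt(2.5^2 + 2.51^2) = 3.542612
%GRR = GRR / tol * 100 = 3.542612 / 18.4 * 100
%GRR = 19.2533

19.2533


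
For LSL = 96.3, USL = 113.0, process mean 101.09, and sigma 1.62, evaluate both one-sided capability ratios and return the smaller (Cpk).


Cpu = (USL - mean) / (3*sigma) = (113.0 - 101.09) / (3*1.62) = 2.4506
Cpl = (mean - LSL) / (3*sigma) = (101.09 - 96.3) / (3*1.62) = 0.9856
Cpk = min(Cpu, Cpl) = 0.9856

0.9856


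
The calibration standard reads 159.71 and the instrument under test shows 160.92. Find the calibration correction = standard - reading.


Correction = standard - reading
= 159.71 - 160.92
= -1.2100

-1.2100


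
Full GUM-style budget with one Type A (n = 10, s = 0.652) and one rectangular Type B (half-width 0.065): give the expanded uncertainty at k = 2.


u_A = s / sqrt(n) = 0.652 / sqrt(10) = 0.2061805
u_B = half_width / sqrt(3) = 0.065 / sqrt(3) = 0.037527767
uc = sqrt(u_A^2 + u_B^2) = sqrt(0.2061805^2 + 0.037527767^2) = 0.20956796
U = k * uc = 2 * 0.20956796
U = 0.4191

0.4191


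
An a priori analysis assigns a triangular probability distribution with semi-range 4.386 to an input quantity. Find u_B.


u_B = half_width / sqrt(6)
u_B = 4.386 / 2.4494897
u_B = 1.7906

1.7906


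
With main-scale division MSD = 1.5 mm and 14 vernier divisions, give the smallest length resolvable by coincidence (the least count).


LC = MSD / n_div
= 1.5 / 14
= 0.1071

0.1071


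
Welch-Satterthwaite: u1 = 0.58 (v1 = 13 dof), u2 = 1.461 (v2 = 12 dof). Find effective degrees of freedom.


uc = sqrt(u1^2 + u2^2) = sqrt(0.58^2 + 1.461^2) = 1.5719163
v_eff = uc^4 / (u1^4/v1 + u2^4/v2)
= 1.5719163^4 / (0.58^4/13 + 1.461^4/12)
= 6.1054499 / 0.38838666
v_eff = 15.7200

15.7200


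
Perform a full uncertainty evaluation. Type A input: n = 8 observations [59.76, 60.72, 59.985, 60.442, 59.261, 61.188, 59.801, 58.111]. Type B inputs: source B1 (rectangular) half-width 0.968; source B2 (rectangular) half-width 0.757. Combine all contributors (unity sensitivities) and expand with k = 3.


mean = (59.76 + 60.72 + 59.985 + 60.442 + 59.261 + 61.188 + 59.801 + 58.111) / 8 = 59.9085
s = sqrt(sum((x - mean)^2)/(n-1)) = 0.94642168
u_A = s / sqrt(n) = 0.94642168 / sqrt(8) = 0.33461059
u_B1 = 0.968 / sqrt(3) = 0.55887506
u_B2 = 0.757 / sqrt(3) = 0.43705415
uc = sqrt(0.33461059^2 + 0.55887506^2 + 0.43705415^2) = 0.78442457
U = k * uc = 3 * 0.78442457
U = 2.3533

2.3533


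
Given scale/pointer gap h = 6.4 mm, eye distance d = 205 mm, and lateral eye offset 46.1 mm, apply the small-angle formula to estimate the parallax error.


error = h * offset / d
= 6.4 * 46.1 / 205
= 1.4392

1.4392


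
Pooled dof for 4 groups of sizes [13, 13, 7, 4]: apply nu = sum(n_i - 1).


nu = sum_i (n_i - 1)
nu = ((13 - 1) + (13 - 1) + (7 - 1) + (4 - 1))
nu = 12 + 12 + 6 + 3
nu = 33

33


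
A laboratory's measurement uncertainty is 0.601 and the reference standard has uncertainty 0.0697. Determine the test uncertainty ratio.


TUR = u_lab / u_ref
= 0.601 / 0.0697
= 8.6227

8.6227


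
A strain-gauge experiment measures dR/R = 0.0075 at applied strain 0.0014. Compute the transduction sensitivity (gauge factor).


GF = (dR/R) / epsilon
= 0.0075 / 0.0014
= 5.3571

5.3571


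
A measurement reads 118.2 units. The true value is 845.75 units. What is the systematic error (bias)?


Systematic error = measured - true
= 118.2 - 845.75
= -727.5500

-727.5500


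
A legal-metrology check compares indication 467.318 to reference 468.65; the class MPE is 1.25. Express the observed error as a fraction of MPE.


e = indication - reference = 467.318 - 468.65 = -1.3320
|e| = 1.3320
ratio = |e| / MPE = 1.3320 / 1.25
ratio = 1.0656

1.0656


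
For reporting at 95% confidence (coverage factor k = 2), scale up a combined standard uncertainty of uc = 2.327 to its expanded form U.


U = k * uc
U = 2 * 2.327
U = 4.6540

4.6540


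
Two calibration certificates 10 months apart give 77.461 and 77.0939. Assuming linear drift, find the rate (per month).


rate = (v2 - v1) / months
= (77.0939 - 77.461) / 10
= -0.3671 / 10
= -0.0367

-0.0367


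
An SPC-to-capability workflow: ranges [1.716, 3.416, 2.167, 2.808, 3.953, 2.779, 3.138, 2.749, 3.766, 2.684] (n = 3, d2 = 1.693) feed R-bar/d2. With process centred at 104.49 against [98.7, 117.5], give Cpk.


R_bar = (1.716 + 3.416 + 2.167 + 2.808 + 3.953 + 2.779 + 3.138 + 2.749 + 3.766 + 2.684) / 10 = 2.9176
sigma = R_bar / d2 = 2.9176 / 1.693 = 1.7233314
Cp = (USL - LSL)/(6*sigma) = (117.5 - 98.7)/(6*1.7233314) = 1.8182
Cpu = (117.5 - 104.49)/(3*1.7233314) = 2.5164
Cpl = (104.49 - 98.7)/(3*1.7233314) = 1.1199
Cpk = min(Cpu, Cpl) = 1.1199

1.1199


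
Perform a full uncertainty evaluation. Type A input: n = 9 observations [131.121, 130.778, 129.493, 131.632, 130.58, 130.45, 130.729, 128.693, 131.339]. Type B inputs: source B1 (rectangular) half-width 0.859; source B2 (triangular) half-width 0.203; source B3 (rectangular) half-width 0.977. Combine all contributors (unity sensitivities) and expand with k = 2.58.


mean = (131.121 + 130.778 + 129.493 + 131.632 + 130.58 + 130.45 + 130.729 + 128.693 + 131.339) / 9 = 130.535
s = sqrt(sum((x - mean)^2)/(n-1)) = 0.92045396
u_A = s / sqrt(n) = 0.92045396 / sqrt(9) = 0.30681799
u_B1 = 0.859 / sqrt(3) = 0.49594388
u_B2 = 0.203 / sqrt(6) = 0.082874403
u_B3 = 0.977 / sqrt(3) = 0.56407121
uc = sqrt(0.30681799^2 + 0.49594388^2 + 0.082874403^2 + 0.56407121^2) = 0.81556245
U = k * uc = 2.58 * 0.81556245
U = 2.1042

2.1042


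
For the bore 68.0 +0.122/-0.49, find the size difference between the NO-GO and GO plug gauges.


GO = nominal - lower_tol (smallest hole = maximum material condition)
GO = 68.0 - 0.49 = 67.51
NO-GO = nominal + upper_tol (largest hole = least material condition)
NO-GO = 68.0 + 0.122 = 68.122
spread = NO-GO - GO = 68.122 - 67.51 = 0.6120

0.6120


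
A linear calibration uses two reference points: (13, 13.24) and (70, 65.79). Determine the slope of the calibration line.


slope = (y2 - y1) / (x2 - x1)
= (65.79 - 13.24) / (70 - 13)
= 52.5500 / 57
= 0.9219

0.9219


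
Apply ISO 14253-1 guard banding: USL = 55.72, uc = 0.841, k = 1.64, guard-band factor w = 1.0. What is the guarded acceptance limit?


U = k * uc = 1.64 * 0.841 = 1.37924
guard band g = w * U = 1.0 * 1.37924 = 1.37924
AL = USL - g = 55.72 - 1.37924
AL = 54.3408

54.3408


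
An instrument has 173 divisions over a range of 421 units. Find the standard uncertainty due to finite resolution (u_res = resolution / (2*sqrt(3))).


resolution = range / divisions
resolution = 421 / 173 = 2.433526
u_res = resolution / (2*sqrt(3))
u_res = 2.433526 / 3.4641016
u_res = 0.7025

0.7025


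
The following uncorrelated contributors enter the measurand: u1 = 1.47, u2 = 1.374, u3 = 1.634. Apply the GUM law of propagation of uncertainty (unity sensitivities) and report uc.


uc = sqrt(1.47^2 + 1.374^2 + 1.634^2)
uc = sqrt(6.718732)
uc = 2.5921

2.5921


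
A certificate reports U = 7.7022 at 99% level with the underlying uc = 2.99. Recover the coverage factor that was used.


k = U / uc
k = 7.7022 / 2.99
k = 2.576

2.576


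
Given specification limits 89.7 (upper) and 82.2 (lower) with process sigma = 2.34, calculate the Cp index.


Cp = (USL - LSL) / (6 * sigma)
= (89.7 - 82.2) / (6 * 2.34)
= 7.5000 / 14.0400
= 0.5342

0.5342


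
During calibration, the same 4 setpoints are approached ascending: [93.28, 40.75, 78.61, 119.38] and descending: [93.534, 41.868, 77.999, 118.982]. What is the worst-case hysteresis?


|93.28 - 93.534| = 0.2540
|40.75 - 41.868| = 1.1180
|78.61 - 77.999| = 0.6110
|119.38 - 118.982| = 0.3980
hysteresis = max(diffs) = 1.1180

1.1180


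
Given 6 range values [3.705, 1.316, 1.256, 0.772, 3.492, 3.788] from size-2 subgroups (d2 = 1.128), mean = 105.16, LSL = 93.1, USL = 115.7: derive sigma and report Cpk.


R_bar = (3.705 + 1.316 + 1.256 + 0.772 + 3.492 + 3.788) / 6 = 2.3881667
sigma = R_bar / d2 = 2.3881667 / 1.128 = 2.1171691
Cp = (USL - LSL)/(6*sigma) = (115.7 - 93.1)/(6*2.1171691) = 1.7791
Cpu = (115.7 - 105.16)/(3*2.1171691) = 1.6594
Cpl = (105.16 - 93.1)/(3*2.1171691) = 1.8988
Cpk = min(Cpu, Cpl) = 1.6594

1.6594


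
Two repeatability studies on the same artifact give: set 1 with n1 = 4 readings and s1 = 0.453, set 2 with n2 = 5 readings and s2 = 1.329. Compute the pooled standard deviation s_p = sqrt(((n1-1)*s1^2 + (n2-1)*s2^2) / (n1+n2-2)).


s_p = sqrt(((n1-1)*s1^2 + (n2-1)*s2^2) / (n1+n2-2))
numerator = (4-1)*0.453^2 + (5-1)*1.329^2 = 0.615627 + 7.064964 = 7.680591
denominator = 4 + 5 - 2 = 7
s_p^2 = 7.680591 / 7 = 1.0972273
s_p = sqrt(1.0972273) = 1.0475

1.0475


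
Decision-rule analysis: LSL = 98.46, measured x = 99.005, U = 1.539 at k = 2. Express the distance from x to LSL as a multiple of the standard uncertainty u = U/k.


u = U / k = 1.539 / 2 = 0.7695
margin = |LSL - x| = |98.46 - 99.005| = 0.545
z = margin / u = 0.545 / 0.7695
z = 0.7083

0.7083


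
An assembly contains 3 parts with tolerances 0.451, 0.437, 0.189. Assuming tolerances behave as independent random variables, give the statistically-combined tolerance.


RSS = sqrt(0.451^2 + 0.437^2 + 0.189^2)
= sqrt(0.430091)
= 0.6558

0.6558


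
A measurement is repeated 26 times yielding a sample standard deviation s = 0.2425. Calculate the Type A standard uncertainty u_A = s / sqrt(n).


u_A = s / sqrt(n)
u_A = 0.2425 / sqrt(26)
u_A = 0.2425 / 5.0990195
u_A = 0.0476

0.0476


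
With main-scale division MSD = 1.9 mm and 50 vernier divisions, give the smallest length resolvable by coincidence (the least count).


LC = MSD / n_div
= 1.9 / 50
= 0.0380

0.0380


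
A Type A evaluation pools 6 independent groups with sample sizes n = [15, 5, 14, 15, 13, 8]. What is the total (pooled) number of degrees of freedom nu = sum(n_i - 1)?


nu = sum_i (n_i - 1)
nu = ((15 - 1) + (5 - 1) + (14 - 1) + (15 - 1) + (13 - 1) + (8 - 1))
nu = 14 + 4 + 13 + 14 + 12 + 7
nu = 64

64


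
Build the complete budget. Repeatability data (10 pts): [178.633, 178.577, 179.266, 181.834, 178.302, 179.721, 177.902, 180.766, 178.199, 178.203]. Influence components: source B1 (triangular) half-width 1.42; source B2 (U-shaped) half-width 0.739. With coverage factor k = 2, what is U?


mean = (178.633 + 178.577 + 179.266 + 181.834 + 178.302 + 179.721 + 177.902 + 180.766 + 178.199 + 178.203) / 10 = 179.1403
s = sqrt(sum((x - mean)^2)/(n-1)) = 1.2835413
u_A = s / sqrt(n) = 1.2835413 / sqrt(10) = 0.4058914
u_B1 = 1.42 / sqrt(6) = 0.57971257
u_B2 = 0.739 / sqrt(2) = 0.52255191
uc = sqrt(0.4058914^2 + 0.57971257^2 + 0.52255191^2) = 0.87970165
U = k * uc = 2 * 0.87970165
U = 1.7594

1.7594


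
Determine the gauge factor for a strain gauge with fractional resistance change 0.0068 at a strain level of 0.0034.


GF = (dR/R) / epsilon
= 0.0068 / 0.0034
= 2.0000

2.0000


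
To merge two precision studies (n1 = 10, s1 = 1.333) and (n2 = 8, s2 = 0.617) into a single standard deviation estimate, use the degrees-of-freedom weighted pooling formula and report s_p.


s_p = sqrt(((n1-1)*s1^2 + (n2-1)*s2^2) / (n1+n2-2))
numerator = (10-1)*1.333^2 + (8-1)*0.617^2 = 15.992001 + 2.664823 = 18.656824
denominator = 10 + 8 - 2 = 16
s_p^2 = 18.656824 / 16 = 1.1660515
s_p = sqrt(1.1660515) = 1.0798

1.0798


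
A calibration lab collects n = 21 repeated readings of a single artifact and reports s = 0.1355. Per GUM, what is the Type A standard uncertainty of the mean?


u_A = s / sqrt(n)
u_A = 0.1355 / sqrt(21)
u_A = 0.1355 / 4.5825757
u_A = 0.0296

0.0296


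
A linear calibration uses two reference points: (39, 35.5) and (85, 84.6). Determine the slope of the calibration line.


slope = (y2 - y1) / (x2 - x1)
= (84.6 - 35.5) / (85 - 39)
= 49.1000 / 46
= 1.0674

1.0674


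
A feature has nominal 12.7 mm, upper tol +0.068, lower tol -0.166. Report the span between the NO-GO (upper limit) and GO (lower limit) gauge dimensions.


GO = nominal - lower_tol (smallest hole = maximum material condition)
GO = 12.7 - 0.166 = 12.534
NO-GO = nominal + upper_tol (largest hole = least material condition)
NO-GO = 12.7 + 0.068 = 12.768
spread = NO-GO - GO = 12.768 - 12.534 = 0.2340

0.2340
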